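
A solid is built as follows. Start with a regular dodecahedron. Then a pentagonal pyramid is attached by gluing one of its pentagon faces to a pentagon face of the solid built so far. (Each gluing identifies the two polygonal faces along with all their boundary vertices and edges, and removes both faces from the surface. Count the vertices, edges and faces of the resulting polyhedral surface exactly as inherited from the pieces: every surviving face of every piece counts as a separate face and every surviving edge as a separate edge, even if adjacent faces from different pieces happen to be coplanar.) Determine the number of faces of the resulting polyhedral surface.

16

A regular dodecahedron: V=20, E=30, F=12.
Attach a pentagonal pyramid (V=6, E=10, F=6) along a 5-gon: merge 5 vertices and 5 edges, delete both glued faces → V=21, E=35, F=16.
Check: V − E + F = 21 − 35 + 16 = 2.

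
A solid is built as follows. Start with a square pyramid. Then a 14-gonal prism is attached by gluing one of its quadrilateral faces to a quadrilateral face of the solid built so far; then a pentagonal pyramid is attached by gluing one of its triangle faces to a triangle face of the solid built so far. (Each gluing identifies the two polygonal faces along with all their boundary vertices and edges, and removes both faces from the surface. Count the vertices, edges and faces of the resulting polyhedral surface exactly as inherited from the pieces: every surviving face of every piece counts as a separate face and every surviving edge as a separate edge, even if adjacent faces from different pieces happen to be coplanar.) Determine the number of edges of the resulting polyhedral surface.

53

A square pyramid: V=5, E=8, F=5.
Attach a 14-gonal prism (V=28, E=42, F=16) along a 4-gon: merge 4 vertices and 4 edges, delete both glued faces → V=29, E=46, F=19.
Attach a pentagonal pyramid (V=6, E=10, F=6) along a 3-gon: merge 3 vertices and 3 edges, delete both glued faces → V=32, E=53, F=23.
Check: V − E + F = 32 − 53 + 23 = 2.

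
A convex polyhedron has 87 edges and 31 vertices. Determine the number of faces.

Here V − E + F = 2.
F = 2 − V + E = 2 − 31 + 87 = 58.

58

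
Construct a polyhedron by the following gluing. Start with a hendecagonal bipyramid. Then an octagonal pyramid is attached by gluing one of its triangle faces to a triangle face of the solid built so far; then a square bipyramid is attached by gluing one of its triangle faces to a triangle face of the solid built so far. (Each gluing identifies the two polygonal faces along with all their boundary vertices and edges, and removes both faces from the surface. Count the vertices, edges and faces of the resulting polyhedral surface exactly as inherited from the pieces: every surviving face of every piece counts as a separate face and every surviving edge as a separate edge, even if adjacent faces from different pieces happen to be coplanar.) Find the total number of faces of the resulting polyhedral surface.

35

A hendecagonal bipyramid: V=13, E=33, F=22.
Attach an octagonal pyramid (V=9, E=16, F=9) along a 3-gon: merge 3 vertices and 3 edges, delete both glued faces → V=19, E=46, F=29.
Attach a square bipyramid (V=6, E=12, F=8) along a 3-gon: merge 3 vertices and 3 edges, delete both glued faces → V=22, E=55, F=35.
Check: V − E + F = 22 − 55 + 35 = 2.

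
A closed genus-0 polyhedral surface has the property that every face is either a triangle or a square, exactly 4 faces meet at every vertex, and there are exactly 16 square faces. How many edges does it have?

44

Let x be the number of triangles; then F = 16 + x.
Edge–face incidences: 2E = 4·16 + 3·x = 64 + 3x.
Every vertex has degree 4, so 4V = 2E.
Euler: V − E + F = 2 ⇒ (2E)/4 − E + (16 + x) = 2.
Multiply by 8: 2·(2E) − 4·(2E) + 8·(16 + x) = 16, i.e. 128 + 8x − 2·(64 + 3x) = 16.
Collecting terms: 2x = 16, so x = 8.
Then 2E = 64 + 3·8 = 88, so E = 44, V = 2E/4 = 22, F = 16 + 8 = 24.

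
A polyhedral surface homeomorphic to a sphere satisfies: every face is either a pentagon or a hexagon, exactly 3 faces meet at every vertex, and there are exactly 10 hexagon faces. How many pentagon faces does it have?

12

Let x be the number of pentagons; then F = 10 + x.
Edge–face incidences: 2E = 6·10 + 5·x = 60 + 5x.
Every vertex has degree 3, so 3V = 2E.
Euler: V − E + F = 2 ⇒ (2E)/3 − E + (10 + x) = 2.
Multiply by 6: 2·(2E) − 3·(2E) + 6·(10 + x) = 12, i.e. 60 + 6x − (60 + 5x) = 12.
Collecting terms: x = 12.
Then 2E = 60 + 5·12 = 120, so E = 60, V = 2E/3 = 40, F = 10 + 12 = 22.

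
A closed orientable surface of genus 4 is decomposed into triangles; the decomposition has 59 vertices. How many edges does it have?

χ = 2 − 2·4 = -6, and every face is a triangle so 3F = 2E.
V − E + F = -6 with E = 3F/2 gives 59 − (3/2 − 1)·F = -6, so F = 130 and E = 195.

195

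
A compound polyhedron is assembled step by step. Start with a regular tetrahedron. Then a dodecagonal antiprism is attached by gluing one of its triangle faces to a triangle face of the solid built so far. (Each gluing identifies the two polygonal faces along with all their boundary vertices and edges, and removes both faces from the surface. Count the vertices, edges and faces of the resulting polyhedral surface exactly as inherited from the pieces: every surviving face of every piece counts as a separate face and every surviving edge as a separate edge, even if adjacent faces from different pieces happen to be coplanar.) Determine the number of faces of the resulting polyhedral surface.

28

A regular tetrahedron: V=4, E=6, F=4.
Attach a dodecagonal antiprism (V=24, E=48, F=26) along a 3-gon: merge 3 vertices and 3 edges, delete both glued faces → V=25, E=51, F=28.
Check: V − E + F = 25 − 51 + 28 = 2.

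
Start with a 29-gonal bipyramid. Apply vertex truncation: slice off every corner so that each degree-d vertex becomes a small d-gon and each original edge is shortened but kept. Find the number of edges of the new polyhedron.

261

The base solid has V = 31, E = 87, F = 58.
Truncation replaces each original edge-end by a new vertex, so V′ = 2E = 174.
Each original edge survives, and each old vertex of degree d contributes d new edges; summing degrees gives Σd = 2E, so E′ = E + 2E = 3E = 261.
Each original face survives and each original vertex becomes one new face: F′ = F + V = 89.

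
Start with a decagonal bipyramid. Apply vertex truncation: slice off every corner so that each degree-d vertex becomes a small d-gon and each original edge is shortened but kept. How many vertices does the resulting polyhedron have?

The base solid has V = 12, E = 30, F = 20.
Truncation replaces each original edge-end by a new vertex, so V′ = 2E = 60.
Each original edge survives, and each old vertex of degree d contributes d new edges; summing degrees gives Σd = 2E, so E′ = E + 2E = 3E = 90.
Each original face survives and each original vertex becomes one new face: F′ = F + V = 32.

60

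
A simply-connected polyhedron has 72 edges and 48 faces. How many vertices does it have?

Here V − E + F = 2.
V = 2 + E − F = 2 + 72 − 48 = 26.

26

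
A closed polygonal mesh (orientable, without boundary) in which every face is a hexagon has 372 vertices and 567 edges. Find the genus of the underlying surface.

4

Every face is a hexagon and each edge borders two faces, so 6F = 2·567, giving F = 189.
χ = V − E + F = 372 − 567 + 189 = -6.
For a closed orientable surface χ = 2 − 2g, so g = (2 − (-6))/2 = 4.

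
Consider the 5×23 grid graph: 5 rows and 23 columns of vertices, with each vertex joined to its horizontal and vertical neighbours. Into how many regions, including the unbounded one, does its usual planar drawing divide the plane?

89

The grid has V = 5·23 = 115 vertices and E = 5·22 + 23·4 = 202 edges.
F = 2 − V + E = 2 − 115 + 202 = 89.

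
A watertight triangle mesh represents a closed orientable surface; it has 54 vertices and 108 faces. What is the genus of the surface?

Every face is a triangle, so 2E = 3·108 = 324, giving E = 162.
χ = V − E + F = 54 − 162 + 108 = 0.
For a closed orientable surface χ = 2 − 2g, so g = (2 − (0))/2 = 1.

1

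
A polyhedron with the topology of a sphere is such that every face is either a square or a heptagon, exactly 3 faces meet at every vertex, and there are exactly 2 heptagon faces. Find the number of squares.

Let x be the number of squares; then F = 2 + x.
Edge–face incidences: 2E = 7·2 + 4·x = 14 + 4x.
Every vertex has degree 3, so 3V = 2E.
Euler: V − E + F = 2 ⇒ (2E)/3 − E + (2 + x) = 2.
Multiply by 6: 2·(2E) − 3·(2E) + 6·(2 + x) = 12, i.e. 12 + 6x − (14 + 4x) = 12.
Collecting terms: 2x − 2 = 12, so 2x = 14, so x = 7.
Then 2E = 14 + 4·7 = 42, so E = 21, V = 2E/3 = 14, F = 2 + 7 = 9.

7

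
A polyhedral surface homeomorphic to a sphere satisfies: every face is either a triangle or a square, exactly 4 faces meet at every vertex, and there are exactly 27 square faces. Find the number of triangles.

8

Let x be the number of triangles; then F = 27 + x.
Edge–face incidences: 2E = 4·27 + 3·x = 108 + 3x.
Every vertex has degree 4, so 4V = 2E.
Euler: V − E + F = 2 ⇒ (2E)/4 − E + (27 + x) = 2.
Multiply by 8: 2·(2E) − 4·(2E) + 8·(27 + x) = 16, i.e. 216 + 8x − 2·(108 + 3x) = 16.
Collecting terms: 2x = 16, so x = 8.
Then 2E = 108 + 3·8 = 132, so E = 66, V = 2E/4 = 33, F = 27 + 8 = 35.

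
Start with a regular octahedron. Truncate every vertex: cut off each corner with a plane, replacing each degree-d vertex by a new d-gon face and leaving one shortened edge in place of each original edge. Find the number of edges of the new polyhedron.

The base solid has V = 6, E = 12, F = 8.
Truncation replaces each original edge-end by a new vertex, so V′ = 2E = 24.
Each original edge survives, and each old vertex of degree d contributes d new edges; summing degrees gives Σd = 2E, so E′ = E + 2E = 3E = 36.
Each original face survives and each original vertex becomes one new face: F′ = F + V = 14.

36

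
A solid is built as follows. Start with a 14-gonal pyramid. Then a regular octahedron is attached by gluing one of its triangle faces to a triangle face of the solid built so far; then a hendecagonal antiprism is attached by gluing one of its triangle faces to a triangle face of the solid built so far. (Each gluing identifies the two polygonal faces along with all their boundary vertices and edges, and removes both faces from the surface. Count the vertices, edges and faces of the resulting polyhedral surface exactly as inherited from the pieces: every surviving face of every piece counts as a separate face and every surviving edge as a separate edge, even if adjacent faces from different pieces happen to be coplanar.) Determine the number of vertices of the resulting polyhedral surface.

A 14-gonal pyramid: V=15, E=28, F=15.
Attach a regular octahedron (V=6, E=12, F=8) along a 3-gon: merge 3 vertices and 3 edges, delete both glued faces → V=18, E=37, F=21.
Attach a hendecagonal antiprism (V=22, E=44, F=24) along a 3-gon: merge 3 vertices and 3 edges, delete both glued faces → V=37, E=78, F=43.
Check: V − E + F = 37 − 78 + 43 = 2.

37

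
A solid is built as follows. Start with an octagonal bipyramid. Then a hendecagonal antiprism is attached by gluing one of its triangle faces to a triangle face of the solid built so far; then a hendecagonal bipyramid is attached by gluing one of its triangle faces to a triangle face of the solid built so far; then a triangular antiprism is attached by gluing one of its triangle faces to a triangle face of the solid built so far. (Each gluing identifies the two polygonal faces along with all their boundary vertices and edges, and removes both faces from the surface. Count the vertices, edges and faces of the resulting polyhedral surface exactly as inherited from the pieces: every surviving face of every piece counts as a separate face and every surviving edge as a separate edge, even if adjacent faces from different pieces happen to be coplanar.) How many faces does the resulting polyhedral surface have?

An octagonal bipyramid: V=10, E=24, F=16.
Attach a hendecagonal antiprism (V=22, E=44, F=24) along a 3-gon: merge 3 vertices and 3 edges, delete both glued faces → V=29, E=65, F=38.
Attach a hendecagonal bipyramid (V=13, E=33, F=22) along a 3-gon: merge 3 vertices and 3 edges, delete both glued faces → V=39, E=95, F=58.
Attach a triangular antiprism (V=6, E=12, F=8) along a 3-gon: merge 3 vertices and 3 edges, delete both glued faces → V=42, E=104, F=64.
Check: V − E + F = 42 − 104 + 64 = 2.

64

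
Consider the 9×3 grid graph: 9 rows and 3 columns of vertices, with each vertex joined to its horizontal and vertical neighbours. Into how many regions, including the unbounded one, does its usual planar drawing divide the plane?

The grid has V = 9·3 = 27 vertices and E = 9·2 + 3·8 = 42 edges.
F = 2 − V + E = 2 − 27 + 42 = 17.

17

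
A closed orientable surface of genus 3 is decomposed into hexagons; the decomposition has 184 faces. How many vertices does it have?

364

χ = 2 − 2·3 = -4, and every face is a hexagon so 6F = 2E.
E = 6·184/2 = 552. Then V = -4 + E − F = -4 + 552 − 184 = 364.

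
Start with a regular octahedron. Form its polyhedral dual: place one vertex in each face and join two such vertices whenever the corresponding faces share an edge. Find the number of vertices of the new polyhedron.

8

The base solid has V = 6, E = 12, F = 8.
The dual swaps V and F and preserves E: V′ = F = 8, E′ = E = 12, F′ = V = 6.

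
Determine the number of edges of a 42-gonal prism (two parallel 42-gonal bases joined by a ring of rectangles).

A prism on an n-gon has two n-gon bases and n rectangular sides: V = 2·42 = 84, E = 3·42 = 126, F = 42 + 2 = 44.

126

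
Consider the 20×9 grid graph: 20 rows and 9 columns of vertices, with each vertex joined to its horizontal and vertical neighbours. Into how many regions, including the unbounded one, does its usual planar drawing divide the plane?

153

The grid has V = 20·9 = 180 vertices and E = 20·8 + 9·19 = 331 edges.
F = 2 − V + E = 2 − 180 + 331 = 153.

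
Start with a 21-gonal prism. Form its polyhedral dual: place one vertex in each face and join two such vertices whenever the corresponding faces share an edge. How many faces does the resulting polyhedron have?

The base solid has V = 42, E = 63, F = 23.
The dual swaps V and F and preserves E: V′ = F = 23, E′ = E = 63, F′ = V = 42.

42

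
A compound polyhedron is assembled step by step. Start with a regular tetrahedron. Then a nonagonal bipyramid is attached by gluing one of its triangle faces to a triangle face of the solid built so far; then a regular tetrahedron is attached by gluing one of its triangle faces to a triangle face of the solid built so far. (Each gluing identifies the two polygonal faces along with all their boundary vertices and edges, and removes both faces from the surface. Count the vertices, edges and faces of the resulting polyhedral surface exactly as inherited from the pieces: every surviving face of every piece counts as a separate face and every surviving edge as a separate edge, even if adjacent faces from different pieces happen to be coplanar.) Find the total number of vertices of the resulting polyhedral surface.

A regular tetrahedron: V=4, E=6, F=4.
Attach a nonagonal bipyramid (V=11, E=27, F=18) along a 3-gon: merge 3 vertices and 3 edges, delete both glued faces → V=12, E=30, F=20.
Attach a regular tetrahedron (V=4, E=6, F=4) along a 3-gon: merge 3 vertices and 3 edges, delete both glued faces → V=13, E=33, F=22.
Check: V − E + F = 13 − 33 + 22 = 2.

13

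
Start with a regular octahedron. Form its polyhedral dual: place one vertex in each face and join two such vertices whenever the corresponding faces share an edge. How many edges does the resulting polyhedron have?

The base solid has V = 6, E = 12, F = 8.
The dual swaps V and F and preserves E: V′ = F = 8, E′ = E = 12, F′ = V = 6.

12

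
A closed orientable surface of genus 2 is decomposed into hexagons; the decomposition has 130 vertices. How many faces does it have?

χ = 2 − 2·2 = -2, and every face is a hexagon so 6F = 2E.
V − E + F = -2 with E = 6F/2 gives 130 − (6/2 − 1)·F = -2, so F = 66 and E = 198.

66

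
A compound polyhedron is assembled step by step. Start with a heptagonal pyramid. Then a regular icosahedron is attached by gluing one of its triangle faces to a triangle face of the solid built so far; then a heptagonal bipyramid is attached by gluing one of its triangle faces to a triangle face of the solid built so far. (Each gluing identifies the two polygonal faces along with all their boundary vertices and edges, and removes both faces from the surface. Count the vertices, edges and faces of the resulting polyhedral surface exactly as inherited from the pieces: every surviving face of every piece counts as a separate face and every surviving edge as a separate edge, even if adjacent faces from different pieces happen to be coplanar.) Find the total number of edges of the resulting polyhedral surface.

59

A heptagonal pyramid: V=8, E=14, F=8.
Attach a regular icosahedron (V=12, E=30, F=20) along a 3-gon: merge 3 vertices and 3 edges, delete both glued faces → V=17, E=41, F=26.
Attach a heptagonal bipyramid (V=9, E=21, F=14) along a 3-gon: merge 3 vertices and 3 edges, delete both glued faces → V=23, E=59, F=38.
Check: V − E + F = 23 − 59 + 38 = 2.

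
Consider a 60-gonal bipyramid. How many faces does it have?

A bipyramid over an n-gon has 2n triangular faces and n + 2 vertices: V = 60 + 2 = 62, E = 3·60 = 180, F = 2·60 = 120.
Check: V − E + F = 62 − 180 + 120 = 2.

120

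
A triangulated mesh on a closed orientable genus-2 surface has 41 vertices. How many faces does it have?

86

χ = 2 − 2·2 = -2, and every face is a triangle so 3F = 2E.
V − E + F = -2 with E = 3F/2 gives 41 − (3/2 − 1)·F = -2, so F = 86 and E = 129.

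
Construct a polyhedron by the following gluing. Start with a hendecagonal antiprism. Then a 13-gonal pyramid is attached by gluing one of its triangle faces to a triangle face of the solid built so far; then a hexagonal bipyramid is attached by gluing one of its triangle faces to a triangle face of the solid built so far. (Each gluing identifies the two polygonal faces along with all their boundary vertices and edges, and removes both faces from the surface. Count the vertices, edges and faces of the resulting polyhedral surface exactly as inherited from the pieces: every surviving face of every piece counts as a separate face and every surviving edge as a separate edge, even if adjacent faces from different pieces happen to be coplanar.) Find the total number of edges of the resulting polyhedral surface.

82

A hendecagonal antiprism: V=22, E=44, F=24.
Attach a 13-gonal pyramid (V=14, E=26, F=14) along a 3-gon: merge 3 vertices and 3 edges, delete both glued faces → V=33, E=67, F=36.
Attach a hexagonal bipyramid (V=8, E=18, F=12) along a 3-gon: merge 3 vertices and 3 edges, delete both glued faces → V=38, E=82, F=46.
Check: V − E + F = 38 − 82 + 46 = 2.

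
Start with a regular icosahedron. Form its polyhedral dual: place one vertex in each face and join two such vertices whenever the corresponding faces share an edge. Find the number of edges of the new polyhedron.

30

The base solid has V = 12, E = 30, F = 20.
The dual swaps V and F and preserves E: V′ = F = 20, E′ = E = 30, F′ = V = 12.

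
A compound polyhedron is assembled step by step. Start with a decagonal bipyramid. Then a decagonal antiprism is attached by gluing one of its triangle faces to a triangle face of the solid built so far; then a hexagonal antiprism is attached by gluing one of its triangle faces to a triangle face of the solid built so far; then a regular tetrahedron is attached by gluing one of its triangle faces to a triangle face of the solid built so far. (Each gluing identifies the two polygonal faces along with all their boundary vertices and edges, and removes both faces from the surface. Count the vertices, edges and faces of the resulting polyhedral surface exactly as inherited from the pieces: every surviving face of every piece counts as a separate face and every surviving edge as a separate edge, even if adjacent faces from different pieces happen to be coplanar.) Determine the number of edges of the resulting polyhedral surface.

A decagonal bipyramid: V=12, E=30, F=20.
Attach a decagonal antiprism (V=20, E=40, F=22) along a 3-gon: merge 3 vertices and 3 edges, delete both glued faces → V=29, E=67, F=40.
Attach a hexagonal antiprism (V=12, E=24, F=14) along a 3-gon: merge 3 vertices and 3 edges, delete both glued faces → V=38, E=88, F=52.
Attach a regular tetrahedron (V=4, E=6, F=4) along a 3-gon: merge 3 vertices and 3 edges, delete both glued faces → V=39, E=91, F=54.
Check: V − E + F = 39 − 91 + 54 = 2.

91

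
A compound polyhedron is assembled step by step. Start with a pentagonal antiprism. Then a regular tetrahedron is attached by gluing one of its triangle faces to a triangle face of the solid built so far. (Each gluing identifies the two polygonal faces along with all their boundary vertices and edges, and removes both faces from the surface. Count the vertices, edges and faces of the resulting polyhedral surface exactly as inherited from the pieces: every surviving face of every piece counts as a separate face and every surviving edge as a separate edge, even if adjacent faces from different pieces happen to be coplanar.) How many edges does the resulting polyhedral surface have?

A pentagonal antiprism: V=10, E=20, F=12.
Attach a regular tetrahedron (V=4, E=6, F=4) along a 3-gon: merge 3 vertices and 3 edges, delete both glued faces → V=11, E=23, F=14.
Check: V − E + F = 11 − 23 + 14 = 2.

23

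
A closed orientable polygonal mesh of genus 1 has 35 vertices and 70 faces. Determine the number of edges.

For a closed orientable surface of genus 1, χ = 2 − 2·1 = 0.
E = V + F − (0) = 35 + 70 − (0) = 105.

105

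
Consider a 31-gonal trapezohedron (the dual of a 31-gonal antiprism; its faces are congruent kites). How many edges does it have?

124

The n-trapezohedron (dual of the n-antiprism) has V = 2·31 + 2 = 64, E = 4·31 = 124, F = 2·31 = 62.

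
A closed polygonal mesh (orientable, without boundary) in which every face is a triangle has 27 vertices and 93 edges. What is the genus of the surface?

Every face is a triangle and each edge borders two faces, so 3F = 2·93, giving F = 62.
χ = V − E + F = 27 − 93 + 62 = -4.
For a closed orientable surface χ = 2 − 2g, so g = (2 − (-4))/2 = 3.

3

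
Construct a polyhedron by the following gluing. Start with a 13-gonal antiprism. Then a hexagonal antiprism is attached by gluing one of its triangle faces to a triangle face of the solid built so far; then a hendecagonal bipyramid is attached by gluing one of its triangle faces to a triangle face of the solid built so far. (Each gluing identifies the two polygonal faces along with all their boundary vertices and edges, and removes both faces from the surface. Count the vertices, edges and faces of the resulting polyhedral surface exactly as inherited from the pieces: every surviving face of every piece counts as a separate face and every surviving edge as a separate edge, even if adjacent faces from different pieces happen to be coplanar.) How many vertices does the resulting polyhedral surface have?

A 13-gonal antiprism: V=26, E=52, F=28.
Attach a hexagonal antiprism (V=12, E=24, F=14) along a 3-gon: merge 3 vertices and 3 edges, delete both glued faces → V=35, E=73, F=40.
Attach a hendecagonal bipyramid (V=13, E=33, F=22) along a 3-gon: merge 3 vertices and 3 edges, delete both glued faces → V=45, E=103, F=60.
Check: V − E + F = 45 − 103 + 60 = 2.

45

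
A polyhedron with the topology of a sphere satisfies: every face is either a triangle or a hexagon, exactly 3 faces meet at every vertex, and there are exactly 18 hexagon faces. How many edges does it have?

Let x be the number of triangles; then F = 18 + x.
Edge–face incidences: 2E = 6·18 + 3·x = 108 + 3x.
Every vertex has degree 3, so 3V = 2E.
Euler: V − E + F = 2 ⇒ (2E)/3 − E + (18 + x) = 2.
Multiply by 6: 2·(2E) − 3·(2E) + 6·(18 + x) = 12, i.e. 108 + 6x − (108 + 3x) = 12.
Collecting terms: 3x = 12, so x = 4.
Then 2E = 108 + 3·4 = 120, so E = 60, V = 2E/3 = 40, F = 18 + 4 = 22.

60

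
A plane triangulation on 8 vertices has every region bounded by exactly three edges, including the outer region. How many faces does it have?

In a plane triangulation 3F = 2E and V − E + F = 2, so F = 2V − 4 = 2·8 − 4 = 12.

12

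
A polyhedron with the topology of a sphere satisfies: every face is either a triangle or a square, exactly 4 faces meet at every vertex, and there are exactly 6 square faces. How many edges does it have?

Let x be the number of triangles; then F = 6 + x.
Edge–face incidences: 2E = 4·6 + 3·x = 24 + 3x.
Every vertex has degree 4, so 4V = 2E.
Euler: V − E + F = 2 ⇒ (2E)/4 − E + (6 + x) = 2.
Multiply by 8: 2·(2E) − 4·(2E) + 8·(6 + x) = 16, i.e. 48 + 8x − 2·(24 + 3x) = 16.
Collecting terms: 2x = 16, so x = 8.
Then 2E = 24 + 3·8 = 48, so E = 24, V = 2E/4 = 12, F = 6 + 8 = 14.

24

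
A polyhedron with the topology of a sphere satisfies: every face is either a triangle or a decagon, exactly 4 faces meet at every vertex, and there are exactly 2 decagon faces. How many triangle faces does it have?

20

Let x be the number of triangles; then F = 2 + x.
Edge–face incidences: 2E = 10·2 + 3·x = 20 + 3x.
Every vertex has degree 4, so 4V = 2E.
Euler: V − E + F = 2 ⇒ (2E)/4 − E + (2 + x) = 2.
Multiply by 8: 2·(2E) − 4·(2E) + 8·(2 + x) = 16, i.e. 16 + 8x − 2·(20 + 3x) = 16.
Collecting terms: 2x − 24 = 16, so 2x = 40, so x = 20.
Then 2E = 20 + 3·20 = 80, so E = 40, V = 2E/4 = 20, F = 2 + 20 = 22.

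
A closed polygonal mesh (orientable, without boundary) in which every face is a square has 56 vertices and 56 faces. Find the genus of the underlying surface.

Every face is a square, so 2E = 4·56 = 224, giving E = 112.
χ = V − E + F = 56 − 112 + 56 = 0.
For a closed orientable surface χ = 2 − 2g, so g = (2 − (0))/2 = 1.

1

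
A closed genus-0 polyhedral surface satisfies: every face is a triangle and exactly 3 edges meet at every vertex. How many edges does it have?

Each face has 3 edges and each edge borders two faces, so 2E = 3F.
Each vertex has degree 3, so 3V = 2E and hence V = 3F/3.
Euler: V − E + F = 2 ⇒ (3F/3) − (3F/2) + F = 2.
Multiply by 6: (6 − 9 + 6)F = 12, i.e. 3F = 12.
So F = 4, E = 3·4/2 = 6, V = 3·4/3 = 4.

6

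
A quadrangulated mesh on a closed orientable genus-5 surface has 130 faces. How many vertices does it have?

122

χ = 2 − 2·5 = -8, and every face is a square so 4F = 2E.
E = 4·130/2 = 260. Then V = -8 + E − F = -8 + 260 − 130 = 122.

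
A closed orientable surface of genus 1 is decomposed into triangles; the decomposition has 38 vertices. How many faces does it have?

χ = 2 − 2·1 = 0, and every face is a triangle so 3F = 2E.
V − E + F = 0 with E = 3F/2 gives 38 − (3/2 − 1)·F = 0, so F = 76 and E = 114.

76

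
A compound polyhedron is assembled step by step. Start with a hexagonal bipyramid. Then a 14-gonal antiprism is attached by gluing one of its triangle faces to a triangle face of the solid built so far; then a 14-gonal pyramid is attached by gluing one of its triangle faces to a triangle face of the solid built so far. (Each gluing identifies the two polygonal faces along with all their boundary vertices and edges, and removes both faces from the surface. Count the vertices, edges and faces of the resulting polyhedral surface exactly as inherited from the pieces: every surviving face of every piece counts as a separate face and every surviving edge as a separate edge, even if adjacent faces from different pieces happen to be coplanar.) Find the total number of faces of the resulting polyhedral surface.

A hexagonal bipyramid: V=8, E=18, F=12.
Attach a 14-gonal antiprism (V=28, E=56, F=30) along a 3-gon: merge 3 vertices and 3 edges, delete both glued faces → V=33, E=71, F=40.
Attach a 14-gonal pyramid (V=15, E=28, F=15) along a 3-gon: merge 3 vertices and 3 edges, delete both glued faces → V=45, E=96, F=53.
Check: V − E + F = 45 − 96 + 53 = 2.

53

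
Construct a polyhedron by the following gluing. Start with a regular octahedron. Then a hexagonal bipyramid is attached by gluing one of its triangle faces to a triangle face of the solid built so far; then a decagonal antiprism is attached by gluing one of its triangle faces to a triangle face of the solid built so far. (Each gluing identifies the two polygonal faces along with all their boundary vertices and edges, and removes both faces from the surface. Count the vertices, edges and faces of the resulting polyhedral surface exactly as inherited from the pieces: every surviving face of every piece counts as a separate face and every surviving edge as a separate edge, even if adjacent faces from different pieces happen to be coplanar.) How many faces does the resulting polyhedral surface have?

A regular octahedron: V=6, E=12, F=8.
Attach a hexagonal bipyramid (V=8, E=18, F=12) along a 3-gon: merge 3 vertices and 3 edges, delete both glued faces → V=11, E=27, F=18.
Attach a decagonal antiprism (V=20, E=40, F=22) along a 3-gon: merge 3 vertices and 3 edges, delete both glued faces → V=28, E=64, F=38.
Check: V − E + F = 28 − 64 + 38 = 2.

38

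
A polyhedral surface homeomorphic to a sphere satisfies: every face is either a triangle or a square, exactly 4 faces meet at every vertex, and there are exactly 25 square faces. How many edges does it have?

Let x be the number of triangles; then F = 25 + x.
Edge–face incidences: 2E = 4·25 + 3·x = 100 + 3x.
Every vertex has degree 4, so 4V = 2E.
Euler: V − E + F = 2 ⇒ (2E)/4 − E + (25 + x) = 2.
Multiply by 8: 2·(2E) − 4·(2E) + 8·(25 + x) = 16, i.e. 200 + 8x − 2·(100 + 3x) = 16.
Collecting terms: 2x = 16, so x = 8.
Then 2E = 100 + 3·8 = 124, so E = 62, V = 2E/4 = 31, F = 25 + 8 = 33.

62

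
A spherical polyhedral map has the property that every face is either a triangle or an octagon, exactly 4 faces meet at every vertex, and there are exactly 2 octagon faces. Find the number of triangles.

16

Let x be the number of triangles; then F = 2 + x.
Edge–face incidences: 2E = 8·2 + 3·x = 16 + 3x.
Every vertex has degree 4, so 4V = 2E.
Euler: V − E + F = 2 ⇒ (2E)/4 − E + (2 + x) = 2.
Multiply by 8: 2·(2E) − 4·(2E) + 8·(2 + x) = 16, i.e. 16 + 8x − 2·(16 + 3x) = 16.
Collecting terms: 2x − 16 = 16, so 2x = 32, so x = 16.
Then 2E = 16 + 3·16 = 64, so E = 32, V = 2E/4 = 16, F = 2 + 16 = 18.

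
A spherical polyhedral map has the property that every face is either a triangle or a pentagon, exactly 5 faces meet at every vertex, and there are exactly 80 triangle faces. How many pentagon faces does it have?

12

Let x be the number of pentagons; then F = 80 + x.
Edge–face incidences: 2E = 3·80 + 5·x = 240 + 5x.
Every vertex has degree 5, so 5V = 2E.
Euler: V − E + F = 2 ⇒ (2E)/5 − E + (80 + x) = 2.
Multiply by 10: 2·(2E) − 5·(2E) + 10·(80 + x) = 20, i.e. 800 + 10x − 3·(240 + 5x) = 20.
Collecting terms: −5x + 80 = 20, so −5x = −60, so x = 12.
Then 2E = 240 + 5·12 = 300, so E = 150, V = 2E/5 = 60, F = 80 + 12 = 92.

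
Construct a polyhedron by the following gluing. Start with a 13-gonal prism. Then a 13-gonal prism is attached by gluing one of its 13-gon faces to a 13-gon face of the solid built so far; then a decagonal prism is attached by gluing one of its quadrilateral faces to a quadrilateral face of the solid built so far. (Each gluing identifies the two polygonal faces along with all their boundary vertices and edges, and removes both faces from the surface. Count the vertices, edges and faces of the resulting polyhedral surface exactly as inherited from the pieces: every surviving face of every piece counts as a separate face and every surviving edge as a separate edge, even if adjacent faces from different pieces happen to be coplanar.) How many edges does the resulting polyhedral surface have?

91

A 13-gonal prism: V=26, E=39, F=15.
Attach a 13-gonal prism (V=26, E=39, F=15) along a 13-gon: merge 13 vertices and 13 edges, delete both glued faces → V=39, E=65, F=28.
Attach a decagonal prism (V=20, E=30, F=12) along a 4-gon: merge 4 vertices and 4 edges, delete both glued faces → V=55, E=91, F=38.
Check: V − E + F = 55 − 91 + 38 = 2.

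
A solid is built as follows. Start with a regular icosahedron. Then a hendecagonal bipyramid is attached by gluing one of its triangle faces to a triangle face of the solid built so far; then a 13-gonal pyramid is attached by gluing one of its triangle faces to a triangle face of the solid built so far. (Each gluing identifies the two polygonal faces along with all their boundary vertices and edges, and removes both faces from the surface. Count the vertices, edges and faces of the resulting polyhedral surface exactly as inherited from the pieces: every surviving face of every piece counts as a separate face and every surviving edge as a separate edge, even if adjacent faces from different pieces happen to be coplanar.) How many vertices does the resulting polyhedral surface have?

33

A regular icosahedron: V=12, E=30, F=20.
Attach a hendecagonal bipyramid (V=13, E=33, F=22) along a 3-gon: merge 3 vertices and 3 edges, delete both glued faces → V=22, E=60, F=40.
Attach a 13-gonal pyramid (V=14, E=26, F=14) along a 3-gon: merge 3 vertices and 3 edges, delete both glued faces → V=33, E=83, F=52.
Check: V − E + F = 33 − 83 + 52 = 2.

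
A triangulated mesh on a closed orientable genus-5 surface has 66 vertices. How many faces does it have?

χ = 2 − 2·5 = -8, and every face is a triangle so 3F = 2E.
V − E + F = -8 with E = 3F/2 gives 66 − (3/2 − 1)·F = -8, so F = 148 and E = 222.

148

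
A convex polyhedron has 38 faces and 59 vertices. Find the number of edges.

Here V − E + F = 2.
E = V + F − (2) = 59 + 38 − (2) = 95.

95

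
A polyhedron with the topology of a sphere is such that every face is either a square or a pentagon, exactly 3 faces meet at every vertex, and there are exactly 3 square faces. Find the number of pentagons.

6

Let x be the number of pentagons; then F = 3 + x.
Edge–face incidences: 2E = 4·3 + 5·x = 12 + 5x.
Every vertex has degree 3, so 3V = 2E.
Euler: V − E + F = 2 ⇒ (2E)/3 − E + (3 + x) = 2.
Multiply by 6: 2·(2E) − 3·(2E) + 6·(3 + x) = 12, i.e. 18 + 6x − (12 + 5x) = 12.
Collecting terms: x + 6 = 12, so x = 6.
Then 2E = 12 + 5·6 = 42, so E = 21, V = 2E/3 = 14, F = 3 + 6 = 9.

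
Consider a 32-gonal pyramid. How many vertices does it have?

A pyramid on an n-gon base has one n-gon and n triangles: V = 32 + 1 = 33, E = 2·32 = 64, F = 32 + 1 = 33.

33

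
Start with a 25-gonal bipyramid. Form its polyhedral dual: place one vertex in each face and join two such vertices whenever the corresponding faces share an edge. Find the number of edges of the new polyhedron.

75

The base solid has V = 27, E = 75, F = 50.
The dual swaps V and F and preserves E: V′ = F = 50, E′ = E = 75, F′ = V = 27.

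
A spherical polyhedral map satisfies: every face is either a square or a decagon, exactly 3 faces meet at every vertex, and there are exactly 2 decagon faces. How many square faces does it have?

10

Let x be the number of squares; then F = 2 + x.
Edge–face incidences: 2E = 10·2 + 4·x = 20 + 4x.
Every vertex has degree 3, so 3V = 2E.
Euler: V − E + F = 2 ⇒ (2E)/3 − E + (2 + x) = 2.
Multiply by 6: 2·(2E) − 3·(2E) + 6·(2 + x) = 12, i.e. 12 + 6x − (20 + 4x) = 12.
Collecting terms: 2x − 8 = 12, so 2x = 20, so x = 10.
Then 2E = 20 + 4·10 = 60, so E = 30, V = 2E/3 = 20, F = 2 + 10 = 12.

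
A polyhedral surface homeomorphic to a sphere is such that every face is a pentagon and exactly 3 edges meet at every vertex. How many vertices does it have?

20

Each face has 5 edges and each edge borders two faces, so 2E = 5F.
Each vertex has degree 3, so 3V = 2E and hence V = 5F/3.
Euler: V − E + F = 2 ⇒ (5F/3) − (5F/2) + F = 2.
Multiply by 6: (10 − 15 + 6)F = 12, i.e. 1F = 12.
So F = 12, E = 5·12/2 = 30, V = 5·12/3 = 20.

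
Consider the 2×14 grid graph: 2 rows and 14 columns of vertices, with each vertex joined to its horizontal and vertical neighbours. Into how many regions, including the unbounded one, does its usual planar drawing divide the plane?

14

The grid has V = 2·14 = 28 vertices and E = 2·13 + 14·1 = 40 edges.
F = 2 − V + E = 2 − 28 + 40 = 14.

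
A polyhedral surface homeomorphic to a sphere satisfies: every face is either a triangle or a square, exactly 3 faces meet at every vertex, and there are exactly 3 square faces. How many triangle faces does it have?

Let x be the number of triangles; then F = 3 + x.
Edge–face incidences: 2E = 4·3 + 3·x = 12 + 3x.
Every vertex has degree 3, so 3V = 2E.
Euler: V − E + F = 2 ⇒ (2E)/3 − E + (3 + x) = 2.
Multiply by 6: 2·(2E) − 3·(2E) + 6·(3 + x) = 12, i.e. 18 + 6x − (12 + 3x) = 12.
Collecting terms: 3x + 6 = 12, so 3x = 6, so x = 2.
Then 2E = 12 + 3·2 = 18, so E = 9, V = 2E/3 = 6, F = 3 + 2 = 5.

2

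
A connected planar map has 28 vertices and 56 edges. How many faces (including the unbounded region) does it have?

30

Euler's formula for a connected plane graph: V − E + F = 2, so F = 2 − 28 + 56 = 30.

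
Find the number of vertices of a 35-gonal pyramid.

36

A pyramid on an n-gon base has one n-gon and n triangles: V = 35 + 1 = 36, E = 2·35 = 70, F = 35 + 1 = 36.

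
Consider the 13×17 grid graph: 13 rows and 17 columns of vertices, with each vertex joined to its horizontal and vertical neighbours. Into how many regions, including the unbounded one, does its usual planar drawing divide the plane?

The grid has V = 13·17 = 221 vertices and E = 13·16 + 17·12 = 412 edges.
F = 2 − V + E = 2 − 221 + 412 = 193.

193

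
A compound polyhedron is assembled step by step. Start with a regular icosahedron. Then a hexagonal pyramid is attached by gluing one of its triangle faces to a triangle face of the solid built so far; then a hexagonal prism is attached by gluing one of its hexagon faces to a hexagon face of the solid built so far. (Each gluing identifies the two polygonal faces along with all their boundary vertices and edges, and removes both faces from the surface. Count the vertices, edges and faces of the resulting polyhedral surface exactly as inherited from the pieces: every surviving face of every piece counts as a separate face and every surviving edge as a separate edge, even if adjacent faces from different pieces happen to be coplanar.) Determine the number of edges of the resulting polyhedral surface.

A regular icosahedron: V=12, E=30, F=20.
Attach a hexagonal pyramid (V=7, E=12, F=7) along a 3-gon: merge 3 vertices and 3 edges, delete both glued faces → V=16, E=39, F=25.
Attach a hexagonal prism (V=12, E=18, F=8) along a 6-gon: merge 6 vertices and 6 edges, delete both glued faces → V=22, E=51, F=31.
Check: V − E + F = 22 − 51 + 31 = 2.

51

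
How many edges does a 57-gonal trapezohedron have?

The n-trapezohedron (dual of the n-antiprism) has V = 2·57 + 2 = 116, E = 4·57 = 228, F = 2·57 = 114.

228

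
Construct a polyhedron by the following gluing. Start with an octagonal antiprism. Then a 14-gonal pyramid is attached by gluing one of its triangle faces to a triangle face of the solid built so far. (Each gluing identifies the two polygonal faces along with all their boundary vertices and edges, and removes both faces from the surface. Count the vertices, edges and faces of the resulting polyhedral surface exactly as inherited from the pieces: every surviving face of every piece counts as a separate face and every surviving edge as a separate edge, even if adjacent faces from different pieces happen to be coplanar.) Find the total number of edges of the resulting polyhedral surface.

An octagonal antiprism: V=16, E=32, F=18.
Attach a 14-gonal pyramid (V=15, E=28, F=15) along a 3-gon: merge 3 vertices and 3 edges, delete both glued faces → V=28, E=57, F=31.
Check: V − E + F = 28 − 57 + 31 = 2.

57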